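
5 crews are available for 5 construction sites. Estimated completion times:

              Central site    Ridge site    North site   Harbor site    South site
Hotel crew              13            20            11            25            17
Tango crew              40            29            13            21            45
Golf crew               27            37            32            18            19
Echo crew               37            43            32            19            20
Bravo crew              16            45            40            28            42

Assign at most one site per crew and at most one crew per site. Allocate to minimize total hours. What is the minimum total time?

Optimal: Hotel crew→Ridge site (20 hours), Tango crew→North site (13 hours), Golf crew→Harbor site (18 hours), Echo crew→South site (20 hours), Bravo crew→Central site (16 hours) — total 20+13+18+20+16 = 87 hours.
Min-entry greedy (repeatedly take the single cheapest remaining cell) gives 94 hours, worse by 7.

Min total: 87 hours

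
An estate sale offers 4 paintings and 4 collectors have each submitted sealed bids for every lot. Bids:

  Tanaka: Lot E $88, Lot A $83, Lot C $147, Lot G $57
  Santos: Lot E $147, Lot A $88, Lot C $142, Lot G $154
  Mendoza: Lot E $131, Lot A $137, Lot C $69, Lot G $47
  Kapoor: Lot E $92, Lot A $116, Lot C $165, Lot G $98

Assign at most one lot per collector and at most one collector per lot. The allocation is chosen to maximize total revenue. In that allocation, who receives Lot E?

Optimal: Tanaka→Lot C ($147), Santos→Lot G ($154), Mendoza→Lot E ($131), Kapoor→Lot A ($116) — total 147+154+131+116 = $548.
Mendoza's own top lot is Lot A ($137), but forcing Mendoza→Lot A and reassigning the rest optimally gives only $544 — worse by 4.

Mendoza receives Lot E.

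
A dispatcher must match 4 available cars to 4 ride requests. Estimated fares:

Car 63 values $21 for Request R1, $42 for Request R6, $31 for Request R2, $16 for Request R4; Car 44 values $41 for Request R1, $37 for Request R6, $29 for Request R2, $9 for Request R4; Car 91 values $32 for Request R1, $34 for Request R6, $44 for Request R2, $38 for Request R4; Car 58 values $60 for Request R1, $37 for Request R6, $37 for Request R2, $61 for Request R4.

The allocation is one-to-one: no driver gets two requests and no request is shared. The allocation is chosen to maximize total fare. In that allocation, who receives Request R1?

Car 44 receives Request R1.

Optimal: Car 63→Request R6 ($42), Car 44→Request R1 ($41), Car 91→Request R2 ($44), Car 58→Request R4 ($61) — total 42+41+44+61 = $188.
Column-greedy (each request in turn goes to its best remaining driver) gives $155, worse by 33.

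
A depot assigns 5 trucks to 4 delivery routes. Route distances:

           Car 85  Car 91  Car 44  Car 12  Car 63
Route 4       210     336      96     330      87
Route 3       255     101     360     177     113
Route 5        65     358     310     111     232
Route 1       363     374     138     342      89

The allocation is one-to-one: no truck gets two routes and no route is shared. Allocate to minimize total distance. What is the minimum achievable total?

Minimum total: 351 km

Optimal: Car 44→Route 4 (96 km), Car 91→Route 3 (101 km), Car 85→Route 5 (65 km), Car 63→Route 1 (89 km) — total 96+101+65+89 = 351 km.
Row-greedy (each truck in turn takes its cheapest remaining route) gives 604 km, worse by 253.
Next-best assignment: Car 63→Route 4, Car 91→Route 3, Car 85→Route 5, Car 44→Route 1 = 391 km.
Swapping Car 85↔Car 63 (Car 85→Route 1 363 km, Car 63→Route 5 232 km) adds 441.
No other one-to-one assignment undercuts 351 km.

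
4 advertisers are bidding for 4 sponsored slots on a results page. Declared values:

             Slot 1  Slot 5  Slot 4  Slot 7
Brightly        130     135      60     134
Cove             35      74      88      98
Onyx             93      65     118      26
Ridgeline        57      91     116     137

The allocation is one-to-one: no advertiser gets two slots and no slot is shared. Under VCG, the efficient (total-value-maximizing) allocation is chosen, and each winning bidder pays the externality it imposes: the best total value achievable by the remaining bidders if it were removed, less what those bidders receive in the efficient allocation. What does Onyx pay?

Onyx pays $19.

Efficient allocation: Brightly→Slot 1 ($130), Cove→Slot 5 ($74), Onyx→Slot 4 ($118), Ridgeline→Slot 7 ($137); total welfare W = $459.
Onyx receives Slot 4 at value $118, so the others get W − 118 = $341.
Without Onyx: best allocation of the remaining 3 bidders over all 4 slots is Brightly→Slot 5 ($135), Cove→Slot 4 ($88), Ridgeline→Slot 7 ($137), total $360.
VCG payment = (others' best without Onyx) − (others' welfare with Onyx) = 360 − 341 = $19.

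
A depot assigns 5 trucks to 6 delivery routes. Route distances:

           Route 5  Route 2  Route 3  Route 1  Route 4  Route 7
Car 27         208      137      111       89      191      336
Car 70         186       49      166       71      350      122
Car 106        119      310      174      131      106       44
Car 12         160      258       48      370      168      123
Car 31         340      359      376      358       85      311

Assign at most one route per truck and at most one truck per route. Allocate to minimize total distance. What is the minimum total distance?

Min total: 315 km

Optimal: Car 27→Route 1 (89 km), Car 70→Route 2 (49 km), Car 106→Route 7 (44 km), Car 12→Route 3 (48 km), Car 31→Route 4 (85 km) — total 89+49+44+48+85 = 315 km.
Column-greedy (each route in turn goes to its cheapest remaining truck) gives 390 km, worse by 75.
Next-best assignment: Car 27→Route 2, Car 70→Route 1, Car 106→Route 7, Car 12→Route 3, Car 31→Route 4 = 385 km.
Checked against all permutations: 315 km is optimal.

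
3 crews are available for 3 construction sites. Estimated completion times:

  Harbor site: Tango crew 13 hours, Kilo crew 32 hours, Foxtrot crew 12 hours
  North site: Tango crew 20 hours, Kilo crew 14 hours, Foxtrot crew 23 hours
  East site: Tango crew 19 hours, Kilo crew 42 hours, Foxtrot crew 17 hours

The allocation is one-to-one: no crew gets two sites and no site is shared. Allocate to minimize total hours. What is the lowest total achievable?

Treat this as an assignment problem: match each crew to one site.
Optimal: Tango crew→Harbor site (13 hours), Kilo crew→North site (14 hours), Foxtrot crew→East site (17 hours) — total 13+14+17 = 44 hours.
Min-entry greedy (repeatedly take the single cheapest remaining cell) gives 45 hours, worse by 1.

Min total: 44 hours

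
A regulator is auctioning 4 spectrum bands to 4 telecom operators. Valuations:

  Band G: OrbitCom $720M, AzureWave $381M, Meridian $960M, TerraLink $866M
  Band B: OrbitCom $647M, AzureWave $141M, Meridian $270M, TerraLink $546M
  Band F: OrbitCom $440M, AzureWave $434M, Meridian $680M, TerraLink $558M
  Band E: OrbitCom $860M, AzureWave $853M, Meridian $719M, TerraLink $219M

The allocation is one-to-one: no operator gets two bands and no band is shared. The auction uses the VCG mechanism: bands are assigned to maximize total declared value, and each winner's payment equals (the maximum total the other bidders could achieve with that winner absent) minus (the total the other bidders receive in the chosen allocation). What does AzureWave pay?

AzureWave pays $213M.

Efficient allocation: OrbitCom→Band B ($647M), AzureWave→Band E ($853M), Meridian→Band F ($680M), TerraLink→Band G ($866M); total welfare W = $3046M.
AzureWave receives Band E at value $853M, so the others get W − 853 = $2193M.
Without AzureWave: best allocation of the remaining 3 bidders over all 4 bands is OrbitCom→Band E ($860M), Meridian→Band F ($680M), TerraLink→Band G ($866M), total $2406M.
VCG payment = (others' best without AzureWave) − (others' welfare with AzureWave) = 2406 − 2193 = $213M.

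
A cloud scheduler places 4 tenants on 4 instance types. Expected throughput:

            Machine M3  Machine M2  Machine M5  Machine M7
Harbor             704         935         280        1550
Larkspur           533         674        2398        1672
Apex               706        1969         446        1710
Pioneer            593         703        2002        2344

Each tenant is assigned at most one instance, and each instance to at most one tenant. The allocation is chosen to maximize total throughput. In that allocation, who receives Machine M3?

Optimal: Harbor→Machine M3 (704 ops/s), Larkspur→Machine M5 (2398 ops/s), Apex→Machine M2 (1969 ops/s), Pioneer→Machine M7 (2344 ops/s) — total 704+2398+1969+2344 = 7415 ops/s.
Harbor's own top instance is Machine M7 (1550 ops/s), but forcing Harbor→Machine M7 and reassigning the rest optimally gives only 6510 ops/s — worse by 905.

Harbor receives Machine M3.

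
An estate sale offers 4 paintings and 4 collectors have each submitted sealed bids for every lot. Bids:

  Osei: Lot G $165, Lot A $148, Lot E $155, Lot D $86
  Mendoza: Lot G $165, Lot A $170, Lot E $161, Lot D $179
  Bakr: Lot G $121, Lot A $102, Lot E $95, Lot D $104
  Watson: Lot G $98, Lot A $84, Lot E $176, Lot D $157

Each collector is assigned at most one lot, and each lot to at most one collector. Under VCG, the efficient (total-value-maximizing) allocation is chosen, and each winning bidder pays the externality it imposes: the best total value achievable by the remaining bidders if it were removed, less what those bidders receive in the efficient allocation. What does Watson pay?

Watson pays $7.

Efficient allocation: Osei→Lot A ($148), Mendoza→Lot D ($179), Bakr→Lot G ($121), Watson→Lot E ($176); total welfare W = $624.
Watson receives Lot E at value $176, so the others get W − 176 = $448.
Without Watson: best allocation of the remaining 3 bidders over all 4 lots is Osei→Lot E ($155), Mendoza→Lot D ($179), Bakr→Lot G ($121), total $455.
VCG payment = (others' best without Watson) − (others' welfare with Watson) = 455 − 448 = $7.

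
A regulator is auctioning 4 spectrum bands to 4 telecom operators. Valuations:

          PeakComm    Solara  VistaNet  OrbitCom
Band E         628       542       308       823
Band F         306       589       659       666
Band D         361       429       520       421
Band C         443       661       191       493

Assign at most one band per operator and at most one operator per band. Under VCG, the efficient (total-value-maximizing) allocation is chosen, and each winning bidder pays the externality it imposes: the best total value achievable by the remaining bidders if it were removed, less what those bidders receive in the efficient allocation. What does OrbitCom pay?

Efficient allocation: PeakComm→Band D ($361M), Solara→Band C ($661M), VistaNet→Band F ($659M), OrbitCom→Band E ($823M); total welfare W = $2504M.
OrbitCom receives Band E at value $823M, so the others get W − 823 = $1681M.
Without OrbitCom: best allocation of the remaining 3 bidders over all 4 bands is PeakComm→Band E ($628M), Solara→Band C ($661M), VistaNet→Band F ($659M), total $1948M.
VCG payment = (others' best without OrbitCom) − (others' welfare with OrbitCom) = 1948 − 1681 = $267M.

OrbitCom pays $267M.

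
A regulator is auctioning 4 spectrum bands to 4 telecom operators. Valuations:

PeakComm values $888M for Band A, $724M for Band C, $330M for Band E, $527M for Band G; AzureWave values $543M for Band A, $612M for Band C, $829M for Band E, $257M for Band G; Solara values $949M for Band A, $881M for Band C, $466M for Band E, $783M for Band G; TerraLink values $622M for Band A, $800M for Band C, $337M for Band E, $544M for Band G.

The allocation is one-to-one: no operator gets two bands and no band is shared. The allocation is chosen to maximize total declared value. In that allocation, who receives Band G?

Treat this as an assignment problem: match each operator to one band.
Optimal: PeakComm→Band A ($888M), AzureWave→Band E ($829M), Solara→Band G ($783M), TerraLink→Band C ($800M) — total 888+829+783+800 = $3300M.
Row-greedy (each operator in turn takes its best remaining band) gives $3142M, worse by 158.
Next-best assignment: PeakComm→Band A, AzureWave→Band E, Solara→Band C, TerraLink→Band G = $3142M.
Swapping TerraLink↔AzureWave (TerraLink→Band E $337M, AzureWave→Band C $612M) loses 680.
No other one-to-one assignment exceeds $3300M.
Solara's own top band is Band A ($949M), but forcing Solara→Band A and reassigning the rest optimally gives only $3105M — worse by 195.

Solara receives Band G.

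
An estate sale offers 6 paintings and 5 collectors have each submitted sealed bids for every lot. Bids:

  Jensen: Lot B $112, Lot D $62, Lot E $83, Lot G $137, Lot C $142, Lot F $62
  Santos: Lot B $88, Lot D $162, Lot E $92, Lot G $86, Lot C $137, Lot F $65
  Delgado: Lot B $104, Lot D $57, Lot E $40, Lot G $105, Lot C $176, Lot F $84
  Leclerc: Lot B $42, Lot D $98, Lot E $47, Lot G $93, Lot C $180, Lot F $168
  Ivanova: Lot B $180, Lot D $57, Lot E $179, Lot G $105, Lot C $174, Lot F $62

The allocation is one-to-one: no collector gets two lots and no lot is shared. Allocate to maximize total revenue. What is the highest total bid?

Maximum total: $823

Optimal: Jensen→Lot G ($137), Santos→Lot D ($162), Delgado→Lot C ($176), Leclerc→Lot F ($168), Ivanova→Lot B ($180) — total 137+162+176+168+180 = $823.
Column-greedy (each lot in turn goes to its best remaining collector) gives $710, worse by 113.
Every other assignment is strictly worse.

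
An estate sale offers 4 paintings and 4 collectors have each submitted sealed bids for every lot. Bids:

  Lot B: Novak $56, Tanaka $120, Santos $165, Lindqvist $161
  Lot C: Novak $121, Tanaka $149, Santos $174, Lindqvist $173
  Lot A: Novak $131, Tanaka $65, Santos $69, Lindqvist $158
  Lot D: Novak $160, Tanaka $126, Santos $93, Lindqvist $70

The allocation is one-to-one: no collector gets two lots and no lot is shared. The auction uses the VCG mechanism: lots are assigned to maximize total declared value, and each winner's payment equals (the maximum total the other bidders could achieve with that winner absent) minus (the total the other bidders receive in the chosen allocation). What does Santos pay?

Santos pays $3.

Efficient allocation: Novak→Lot D ($160), Tanaka→Lot C ($149), Santos→Lot B ($165), Lindqvist→Lot A ($158); total welfare W = $632.
Santos receives Lot B at value $165, so the others get W − 165 = $467.
Without Santos: best allocation of the remaining 3 bidders over all 4 lots is Novak→Lot D ($160), Tanaka→Lot C ($149), Lindqvist→Lot B ($161), total $470.
VCG payment = (others' best without Santos) − (others' welfare with Santos) = 470 − 467 = $3.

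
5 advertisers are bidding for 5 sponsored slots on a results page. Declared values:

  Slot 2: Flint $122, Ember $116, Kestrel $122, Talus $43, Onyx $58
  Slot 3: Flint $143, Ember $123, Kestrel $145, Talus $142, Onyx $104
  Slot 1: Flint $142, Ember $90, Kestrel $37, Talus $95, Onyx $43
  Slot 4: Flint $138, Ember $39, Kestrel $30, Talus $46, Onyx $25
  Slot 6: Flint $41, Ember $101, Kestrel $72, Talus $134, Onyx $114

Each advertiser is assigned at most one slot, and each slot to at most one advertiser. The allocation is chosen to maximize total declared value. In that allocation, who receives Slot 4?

Flint receives Slot 4.

This is a one-to-one assignment (maximum-weight bipartite matching).
Optimal: Flint→Slot 4 ($138), Ember→Slot 2 ($116), Kestrel→Slot 3 ($145), Talus→Slot 1 ($95), Onyx→Slot 6 ($114) — total 138+116+145+95+114 = $608.
Column-greedy (each slot in turn goes to its best remaining advertiser) gives $515, worse by 93.
Swapping Ember↔Onyx (Ember→Slot 6 $101, Onyx→Slot 2 $58) loses 71.
Checked against all permutations: $608 is optimal.
Flint's own top slot is Slot 3 ($143), but forcing Flint→Slot 3 and reassigning the rest optimally gives only $515 — worse by 93.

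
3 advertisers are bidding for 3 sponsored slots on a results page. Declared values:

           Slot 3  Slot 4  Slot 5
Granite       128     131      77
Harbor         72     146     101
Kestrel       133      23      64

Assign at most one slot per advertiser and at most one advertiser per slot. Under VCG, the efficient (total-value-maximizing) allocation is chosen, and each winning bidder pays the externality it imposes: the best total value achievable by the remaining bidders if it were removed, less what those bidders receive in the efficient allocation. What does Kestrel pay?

Kestrel pays $42.

Efficient allocation: Granite→Slot 4 ($131), Harbor→Slot 5 ($101), Kestrel→Slot 3 ($133); total welfare W = $365.
Kestrel receives Slot 3 at value $133, so the others get W − 133 = $232.
Without Kestrel: best allocation of the remaining 2 bidders over all 3 slots is Granite→Slot 3 ($128), Harbor→Slot 4 ($146), total $274.
VCG payment = (others' best without Kestrel) − (others' welfare with Kestrel) = 274 − 232 = $42.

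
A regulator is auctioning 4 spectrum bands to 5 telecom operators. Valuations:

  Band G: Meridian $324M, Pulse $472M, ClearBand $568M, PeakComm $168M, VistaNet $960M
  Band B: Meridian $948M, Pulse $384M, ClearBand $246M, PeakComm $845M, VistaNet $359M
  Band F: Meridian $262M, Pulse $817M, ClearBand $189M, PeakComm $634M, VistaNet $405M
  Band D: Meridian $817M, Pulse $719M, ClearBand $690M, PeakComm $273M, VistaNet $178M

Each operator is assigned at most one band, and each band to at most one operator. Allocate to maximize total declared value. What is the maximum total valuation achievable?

This is a one-to-one assignment (maximum-weight bipartite matching).
Optimal: VistaNet→Band G ($960M), PeakComm→Band B ($845M), Pulse→Band F ($817M), Meridian→Band D ($817M) — total 960+845+817+817 = $3439M.
Max-entry greedy (repeatedly take the single best remaining cell) gives $3415M, worse by 24.
Next-best assignment: VistaNet→Band G, Meridian→Band B, Pulse→Band F, ClearBand→Band D = $3415M.
Swapping Meridian↔VistaNet (Meridian→Band G $324M, VistaNet→Band D $178M) loses 1275.

Maximum total: $3439M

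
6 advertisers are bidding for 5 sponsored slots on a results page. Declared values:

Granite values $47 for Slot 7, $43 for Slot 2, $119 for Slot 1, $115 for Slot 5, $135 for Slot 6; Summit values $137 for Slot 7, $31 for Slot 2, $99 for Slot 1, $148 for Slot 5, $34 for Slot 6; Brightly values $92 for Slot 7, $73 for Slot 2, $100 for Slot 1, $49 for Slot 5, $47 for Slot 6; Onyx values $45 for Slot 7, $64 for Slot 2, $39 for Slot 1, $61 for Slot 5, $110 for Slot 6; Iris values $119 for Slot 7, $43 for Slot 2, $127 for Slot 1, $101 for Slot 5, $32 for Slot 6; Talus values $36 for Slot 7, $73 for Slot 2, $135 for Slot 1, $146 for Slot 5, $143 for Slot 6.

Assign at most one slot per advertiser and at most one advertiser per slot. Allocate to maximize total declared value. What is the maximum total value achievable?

Max total: $618

This is a one-to-one assignment (maximum-weight bipartite matching).
Optimal: Summit→Slot 7 ($137), Brightly→Slot 2 ($73), Iris→Slot 1 ($127), Talus→Slot 5 ($146), Granite→Slot 6 ($135) — total 137+73+127+146+135 = $618.
Max-entry greedy (repeatedly take the single best remaining cell) gives $574, worse by 44.
Swapping Brightly↔Talus (Brightly→Slot 5 $49, Talus→Slot 2 $73) loses 97.
Checked against all permutations: $618 is optimal.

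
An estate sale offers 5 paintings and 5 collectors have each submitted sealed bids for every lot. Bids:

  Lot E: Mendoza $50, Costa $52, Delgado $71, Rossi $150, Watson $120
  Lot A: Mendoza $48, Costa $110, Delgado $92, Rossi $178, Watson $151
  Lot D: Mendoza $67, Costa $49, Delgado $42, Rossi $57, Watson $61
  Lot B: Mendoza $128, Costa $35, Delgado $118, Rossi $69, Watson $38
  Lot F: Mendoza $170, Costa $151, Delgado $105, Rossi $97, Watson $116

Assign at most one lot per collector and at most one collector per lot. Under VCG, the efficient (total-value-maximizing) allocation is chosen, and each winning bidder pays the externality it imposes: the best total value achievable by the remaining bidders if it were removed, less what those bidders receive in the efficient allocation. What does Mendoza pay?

Mendoza pays $102.

Efficient allocation: Mendoza→Lot F ($170), Costa→Lot D ($49), Delgado→Lot B ($118), Rossi→Lot E ($150), Watson→Lot A ($151); total welfare W = $638.
Mendoza receives Lot F at value $170, so the others get W − 170 = $468.
Without Mendoza: best allocation of the remaining 4 bidders over all 5 lots is Costa→Lot F ($151), Delgado→Lot B ($118), Rossi→Lot E ($150), Watson→Lot A ($151), total $570.
VCG payment = (others' best without Mendoza) − (others' welfare with Mendoza) = 570 − 468 = $102.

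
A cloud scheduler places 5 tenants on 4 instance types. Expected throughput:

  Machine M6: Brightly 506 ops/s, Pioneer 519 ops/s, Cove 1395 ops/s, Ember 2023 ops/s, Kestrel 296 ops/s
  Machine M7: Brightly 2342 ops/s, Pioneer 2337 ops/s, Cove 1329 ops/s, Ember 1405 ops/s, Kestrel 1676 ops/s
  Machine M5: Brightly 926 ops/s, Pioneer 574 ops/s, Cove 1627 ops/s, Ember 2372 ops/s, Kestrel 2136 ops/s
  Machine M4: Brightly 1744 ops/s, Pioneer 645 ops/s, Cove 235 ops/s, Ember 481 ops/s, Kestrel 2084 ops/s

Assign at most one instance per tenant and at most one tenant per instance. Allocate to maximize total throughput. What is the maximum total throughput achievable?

Optimal: Ember→Machine M6 (2023 ops/s), Pioneer→Machine M7 (2337 ops/s), Kestrel→Machine M5 (2136 ops/s), Brightly→Machine M4 (1744 ops/s) — total 2023+2337+2136+1744 = 8240 ops/s.
Column-greedy (each instance in turn goes to its best remaining tenant) gives 7146 ops/s, worse by 1094.
Next-best assignment: Cove→Machine M6, Brightly→Machine M7, Ember→Machine M5, Kestrel→Machine M4 = 8193 ops/s.
Swapping Ember↔Brightly (Ember→Machine M4 481 ops/s, Brightly→Machine M6 506 ops/s) loses 2780.
No other one-to-one assignment exceeds 8240 ops/s.

Maximum total: 8240 ops/s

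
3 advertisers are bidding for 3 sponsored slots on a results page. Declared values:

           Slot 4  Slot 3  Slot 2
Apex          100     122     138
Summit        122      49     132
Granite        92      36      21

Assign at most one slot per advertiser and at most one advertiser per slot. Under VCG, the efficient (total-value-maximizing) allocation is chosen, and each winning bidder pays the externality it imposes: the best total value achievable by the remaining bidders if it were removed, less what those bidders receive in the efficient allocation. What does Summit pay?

Efficient allocation: Apex→Slot 3 ($122), Summit→Slot 2 ($132), Granite→Slot 4 ($92); total welfare W = $346.
Summit receives Slot 2 at value $132, so the others get W − 132 = $214.
Without Summit: best allocation of the remaining 2 bidders over all 3 slots is Apex→Slot 2 ($138), Granite→Slot 4 ($92), total $230.
VCG payment = (others' best without Summit) − (others' welfare with Summit) = 230 − 214 = $16.

Summit pays $16.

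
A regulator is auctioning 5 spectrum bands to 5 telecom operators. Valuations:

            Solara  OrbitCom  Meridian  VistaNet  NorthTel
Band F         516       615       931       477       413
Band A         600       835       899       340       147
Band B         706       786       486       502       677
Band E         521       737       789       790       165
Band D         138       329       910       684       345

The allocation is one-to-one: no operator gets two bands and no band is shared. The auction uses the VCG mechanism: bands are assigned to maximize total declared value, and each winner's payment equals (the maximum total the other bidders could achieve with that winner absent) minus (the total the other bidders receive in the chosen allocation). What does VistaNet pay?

VistaNet pays $26M.

Efficient allocation: Solara→Band F ($516M), OrbitCom→Band A ($835M), Meridian→Band D ($910M), VistaNet→Band E ($790M), NorthTel→Band B ($677M); total welfare W = $3728M.
VistaNet receives Band E at value $790M, so the others get W − 790 = $2938M.
Without VistaNet: best allocation of the remaining 4 bidders over all 5 bands is Solara→Band E ($521M), OrbitCom→Band A ($835M), Meridian→Band F ($931M), NorthTel→Band B ($677M), total $2964M.
VCG payment = (others' best without VistaNet) − (others' welfare with VistaNet) = 2964 − 2938 = $26M.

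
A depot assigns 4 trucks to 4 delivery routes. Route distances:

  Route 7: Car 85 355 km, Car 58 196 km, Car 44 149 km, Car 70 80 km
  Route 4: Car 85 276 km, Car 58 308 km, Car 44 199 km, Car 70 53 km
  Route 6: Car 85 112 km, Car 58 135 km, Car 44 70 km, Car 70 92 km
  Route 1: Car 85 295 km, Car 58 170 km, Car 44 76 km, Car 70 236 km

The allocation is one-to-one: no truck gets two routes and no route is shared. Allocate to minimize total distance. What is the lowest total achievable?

Optimal: Car 85→Route 6 (112 km), Car 58→Route 7 (196 km), Car 44→Route 1 (76 km), Car 70→Route 4 (53 km) — total 112+196+76+53 = 437 km.
Column-greedy (each route in turn goes to its cheapest remaining truck) gives 561 km, worse by 124.
Next-best assignment: Car 85→Route 6, Car 58→Route 1, Car 44→Route 7, Car 70→Route 4 = 484 km.
Swapping Car 58↔Car 44 (Car 58→Route 1 170 km, Car 44→Route 7 149 km) adds 47.

Minimum total: 437 km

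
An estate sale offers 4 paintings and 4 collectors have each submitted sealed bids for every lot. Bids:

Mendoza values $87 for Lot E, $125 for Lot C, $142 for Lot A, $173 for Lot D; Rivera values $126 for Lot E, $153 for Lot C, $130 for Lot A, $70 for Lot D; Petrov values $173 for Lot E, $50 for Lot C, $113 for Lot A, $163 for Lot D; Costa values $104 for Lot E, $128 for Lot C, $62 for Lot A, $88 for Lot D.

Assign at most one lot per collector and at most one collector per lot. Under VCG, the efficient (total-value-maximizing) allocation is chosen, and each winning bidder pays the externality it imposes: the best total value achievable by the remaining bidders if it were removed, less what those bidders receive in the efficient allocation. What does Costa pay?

Costa pays $23.

Efficient allocation: Mendoza→Lot D ($173), Rivera→Lot A ($130), Petrov→Lot E ($173), Costa→Lot C ($128); total welfare W = $604.
Costa receives Lot C at value $128, so the others get W − 128 = $476.
Without Costa: best allocation of the remaining 3 bidders over all 4 lots is Mendoza→Lot D ($173), Rivera→Lot C ($153), Petrov→Lot E ($173), total $499.
VCG payment = (others' best without Costa) − (others' welfare with Costa) = 499 − 476 = $23.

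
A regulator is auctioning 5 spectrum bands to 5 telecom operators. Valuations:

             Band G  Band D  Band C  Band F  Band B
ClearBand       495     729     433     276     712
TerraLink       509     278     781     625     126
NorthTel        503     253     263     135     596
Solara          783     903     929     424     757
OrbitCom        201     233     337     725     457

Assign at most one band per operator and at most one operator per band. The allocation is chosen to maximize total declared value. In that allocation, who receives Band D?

This is the linear assignment problem.
Optimal: ClearBand→Band B ($712M), TerraLink→Band C ($781M), NorthTel→Band G ($503M), Solara→Band D ($903M), OrbitCom→Band F ($725M) — total 712+781+503+903+725 = $3624M.
Row-greedy (each operator in turn takes its best remaining band) gives $3614M, worse by 10.
Solara's own top band is Band C ($929M), but forcing Solara→Band C and reassigning the rest optimally gives only $3488M — worse by 136.

Solara receives Band D.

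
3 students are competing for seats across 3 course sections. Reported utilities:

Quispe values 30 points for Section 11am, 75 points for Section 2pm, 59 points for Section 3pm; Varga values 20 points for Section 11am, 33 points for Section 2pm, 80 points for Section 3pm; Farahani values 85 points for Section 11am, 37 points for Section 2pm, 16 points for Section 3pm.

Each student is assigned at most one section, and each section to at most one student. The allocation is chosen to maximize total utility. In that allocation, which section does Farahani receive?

Farahani receives Section 11am.

This is the linear assignment problem.
Optimal: Quispe→Section 2pm (75 points), Varga→Section 3pm (80 points), Farahani→Section 11am (85 points) — total 75+80+85 = 240 points.
Next-best assignment: Quispe→Section 3pm, Varga→Section 2pm, Farahani→Section 11am = 177 points.
Swapping Varga↔Quispe (Varga→Section 2pm 33 points, Quispe→Section 3pm 59 points) loses 63.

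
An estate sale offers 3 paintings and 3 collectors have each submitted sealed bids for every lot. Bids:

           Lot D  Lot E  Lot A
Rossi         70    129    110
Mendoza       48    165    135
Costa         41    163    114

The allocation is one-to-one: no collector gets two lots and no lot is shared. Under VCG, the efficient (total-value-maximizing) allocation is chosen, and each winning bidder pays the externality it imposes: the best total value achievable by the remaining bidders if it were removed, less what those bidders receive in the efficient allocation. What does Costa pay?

Efficient allocation: Rossi→Lot D ($70), Mendoza→Lot A ($135), Costa→Lot E ($163); total welfare W = $368.
Costa receives Lot E at value $163, so the others get W − 163 = $205.
Without Costa: best allocation of the remaining 2 bidders over all 3 lots is Rossi→Lot A ($110), Mendoza→Lot E ($165), total $275.
VCG payment = (others' best without Costa) − (others' welfare with Costa) = 275 − 205 = $70.

Costa pays $70.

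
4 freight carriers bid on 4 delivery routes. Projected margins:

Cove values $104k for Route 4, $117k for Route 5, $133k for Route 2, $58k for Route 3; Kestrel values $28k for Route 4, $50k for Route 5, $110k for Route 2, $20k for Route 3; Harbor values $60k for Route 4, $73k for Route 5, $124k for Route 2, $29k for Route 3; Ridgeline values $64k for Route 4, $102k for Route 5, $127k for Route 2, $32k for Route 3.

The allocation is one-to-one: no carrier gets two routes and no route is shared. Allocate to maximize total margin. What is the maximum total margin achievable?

Optimal: Cove→Route 4 ($104k), Kestrel→Route 3 ($20k), Harbor→Route 2 ($124k), Ridgeline→Route 5 ($102k) — total 104+20+124+102 = $350k.
Row-greedy (each carrier in turn takes its best remaining route) gives $275k, worse by 75.

Max total: $350k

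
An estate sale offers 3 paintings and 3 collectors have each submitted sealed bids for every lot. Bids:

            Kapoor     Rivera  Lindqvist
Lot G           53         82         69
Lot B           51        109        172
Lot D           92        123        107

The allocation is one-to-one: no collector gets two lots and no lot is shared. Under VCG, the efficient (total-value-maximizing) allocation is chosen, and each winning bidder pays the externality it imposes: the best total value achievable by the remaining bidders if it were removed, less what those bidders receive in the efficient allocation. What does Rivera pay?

Rivera pays $39.

Efficient allocation: Kapoor→Lot G ($53), Rivera→Lot D ($123), Lindqvist→Lot B ($172); total welfare W = $348.
Rivera receives Lot D at value $123, so the others get W − 123 = $225.
Without Rivera: best allocation of the remaining 2 bidders over all 3 lots is Kapoor→Lot D ($92), Lindqvist→Lot B ($172), total $264.
VCG payment = (others' best without Rivera) − (others' welfare with Rivera) = 264 − 225 = $39.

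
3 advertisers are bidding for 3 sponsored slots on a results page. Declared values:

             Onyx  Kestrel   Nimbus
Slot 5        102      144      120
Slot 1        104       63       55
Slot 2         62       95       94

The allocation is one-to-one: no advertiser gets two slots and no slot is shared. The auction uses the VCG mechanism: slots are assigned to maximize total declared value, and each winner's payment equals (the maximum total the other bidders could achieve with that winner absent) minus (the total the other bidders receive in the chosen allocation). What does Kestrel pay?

Kestrel pays $26.

Efficient allocation: Onyx→Slot 1 ($104), Kestrel→Slot 5 ($144), Nimbus→Slot 2 ($94); total welfare W = $342.
Kestrel receives Slot 5 at value $144, so the others get W − 144 = $198.
Without Kestrel: best allocation of the remaining 2 bidders over all 3 slots is Onyx→Slot 1 ($104), Nimbus→Slot 5 ($120), total $224.
VCG payment = (others' best without Kestrel) − (others' welfare with Kestrel) = 224 − 198 = $26.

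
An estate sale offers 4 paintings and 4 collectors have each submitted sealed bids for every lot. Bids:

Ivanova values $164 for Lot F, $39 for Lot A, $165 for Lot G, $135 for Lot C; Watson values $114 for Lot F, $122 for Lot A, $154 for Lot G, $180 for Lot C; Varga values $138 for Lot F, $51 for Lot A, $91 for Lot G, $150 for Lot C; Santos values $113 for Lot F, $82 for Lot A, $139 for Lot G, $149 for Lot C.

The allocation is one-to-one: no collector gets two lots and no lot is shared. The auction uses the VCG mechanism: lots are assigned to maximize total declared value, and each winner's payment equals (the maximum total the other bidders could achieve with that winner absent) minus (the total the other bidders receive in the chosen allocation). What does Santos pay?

Santos pays $47.

Efficient allocation: Ivanova→Lot F ($164), Watson→Lot A ($122), Varga→Lot C ($150), Santos→Lot G ($139); total welfare W = $575.
Santos receives Lot G at value $139, so the others get W − 139 = $436.
Without Santos: best allocation of the remaining 3 bidders over all 4 lots is Ivanova→Lot G ($165), Watson→Lot C ($180), Varga→Lot F ($138), total $483.
VCG payment = (others' best without Santos) − (others' welfare with Santos) = 483 − 436 = $47.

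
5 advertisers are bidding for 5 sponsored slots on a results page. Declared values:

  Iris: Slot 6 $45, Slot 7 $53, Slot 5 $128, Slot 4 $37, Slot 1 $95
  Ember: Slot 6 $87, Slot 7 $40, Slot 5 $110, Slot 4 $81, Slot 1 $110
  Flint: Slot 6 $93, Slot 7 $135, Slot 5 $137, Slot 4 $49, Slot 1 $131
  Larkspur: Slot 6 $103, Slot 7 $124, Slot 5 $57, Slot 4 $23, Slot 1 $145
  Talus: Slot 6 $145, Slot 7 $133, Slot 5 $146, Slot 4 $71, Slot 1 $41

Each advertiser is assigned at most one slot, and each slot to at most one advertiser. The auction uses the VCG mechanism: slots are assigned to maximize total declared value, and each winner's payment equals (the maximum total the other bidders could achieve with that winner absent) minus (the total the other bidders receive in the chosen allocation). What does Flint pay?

Flint pays $8.

Efficient allocation: Iris→Slot 5 ($128), Ember→Slot 4 ($81), Flint→Slot 7 ($135), Larkspur→Slot 1 ($145), Talus→Slot 6 ($145); total welfare W = $634.
Flint receives Slot 7 at value $135, so the others get W − 135 = $499.
Without Flint: best allocation of the remaining 4 bidders over all 5 slots is Iris→Slot 5 ($128), Ember→Slot 1 ($110), Larkspur→Slot 7 ($124), Talus→Slot 6 ($145), total $507.
VCG payment = (others' best without Flint) − (others' welfare with Flint) = 507 − 499 = $8.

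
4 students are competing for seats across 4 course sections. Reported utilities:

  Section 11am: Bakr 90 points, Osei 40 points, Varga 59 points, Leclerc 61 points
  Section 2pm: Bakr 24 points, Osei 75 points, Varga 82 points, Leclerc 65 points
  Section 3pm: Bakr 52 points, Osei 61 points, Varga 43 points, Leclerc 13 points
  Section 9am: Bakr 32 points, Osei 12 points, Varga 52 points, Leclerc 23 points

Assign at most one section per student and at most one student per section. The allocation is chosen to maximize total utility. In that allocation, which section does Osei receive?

Osei receives Section 3pm.

This is the linear assignment problem.
Optimal: Bakr→Section 11am (90 points), Osei→Section 3pm (61 points), Varga→Section 9am (52 points), Leclerc→Section 2pm (65 points) — total 90+61+52+65 = 268 points.
Column-greedy (each section in turn goes to its best remaining student) gives 256 points, worse by 12.
Next-best assignment: Bakr→Section 11am, Osei→Section 3pm, Varga→Section 2pm, Leclerc→Section 9am = 256 points.
Checked against all permutations: 268 points is optimal.
Osei's own top section is Section 2pm (75 points), but forcing Osei→Section 2pm and reassigning the rest optimally gives only 240 points — worse by 28.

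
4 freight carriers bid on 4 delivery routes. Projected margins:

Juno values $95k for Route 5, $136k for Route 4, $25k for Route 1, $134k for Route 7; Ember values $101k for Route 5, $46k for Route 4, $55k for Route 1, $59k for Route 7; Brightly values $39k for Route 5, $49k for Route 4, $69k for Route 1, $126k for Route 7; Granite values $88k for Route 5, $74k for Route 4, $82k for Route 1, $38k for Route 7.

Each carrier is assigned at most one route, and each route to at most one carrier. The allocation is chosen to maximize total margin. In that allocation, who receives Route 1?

Granite receives Route 1.

This is a one-to-one assignment (maximum-weight bipartite matching).
Optimal: Juno→Route 4 ($136k), Ember→Route 5 ($101k), Brightly→Route 7 ($126k), Granite→Route 1 ($82k) — total 136+101+126+82 = $445k.
Every other assignment is strictly worse.
Granite's own top route is Route 5 ($88k), but forcing Granite→Route 5 and reassigning the rest optimally gives only $405k — worse by 40.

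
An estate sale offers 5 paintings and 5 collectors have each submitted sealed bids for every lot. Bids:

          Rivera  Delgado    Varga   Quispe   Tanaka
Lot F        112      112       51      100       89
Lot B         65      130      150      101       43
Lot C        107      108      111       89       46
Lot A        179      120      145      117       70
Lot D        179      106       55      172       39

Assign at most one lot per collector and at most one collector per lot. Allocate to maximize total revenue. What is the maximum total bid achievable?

Optimal: Rivera→Lot A ($179), Delgado→Lot C ($108), Varga→Lot B ($150), Quispe→Lot D ($172), Tanaka→Lot F ($89) — total 179+108+150+172+89 = $698.
No other one-to-one assignment exceeds $698.

Max total: $698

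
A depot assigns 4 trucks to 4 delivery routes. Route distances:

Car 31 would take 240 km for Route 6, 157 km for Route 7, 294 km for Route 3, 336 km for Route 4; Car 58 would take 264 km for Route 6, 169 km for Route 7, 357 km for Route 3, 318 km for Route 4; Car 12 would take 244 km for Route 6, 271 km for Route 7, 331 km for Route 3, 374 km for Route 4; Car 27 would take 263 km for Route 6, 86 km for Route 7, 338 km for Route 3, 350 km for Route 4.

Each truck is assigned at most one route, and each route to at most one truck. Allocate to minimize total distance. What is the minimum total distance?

Optimal: Car 31→Route 3 (294 km), Car 58→Route 4 (318 km), Car 12→Route 6 (244 km), Car 27→Route 7 (86 km) — total 294+318+244+86 = 942 km.
Min-entry greedy (repeatedly take the single cheapest remaining cell) gives 975 km, worse by 33.
Next-best assignment: Car 31→Route 6, Car 58→Route 4, Car 12→Route 3, Car 27→Route 7 = 975 km.
Swapping Car 12↔Car 31 (Car 12→Route 3 331 km, Car 31→Route 6 240 km) adds 33.

Minimum total: 942 km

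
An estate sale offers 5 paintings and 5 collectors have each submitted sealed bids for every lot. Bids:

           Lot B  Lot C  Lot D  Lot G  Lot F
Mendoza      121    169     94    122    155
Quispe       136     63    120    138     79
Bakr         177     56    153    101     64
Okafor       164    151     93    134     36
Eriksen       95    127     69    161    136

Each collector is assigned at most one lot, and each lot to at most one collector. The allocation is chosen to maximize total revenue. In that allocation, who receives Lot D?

Quispe receives Lot D.

Optimal: Mendoza→Lot F ($155), Quispe→Lot D ($120), Bakr→Lot B ($177), Okafor→Lot C ($151), Eriksen→Lot G ($161) — total 155+120+177+151+161 = $764.
Row-greedy (each collector in turn takes its best remaining lot) gives $713, worse by 51.
Swapping Bakr↔Eriksen (Bakr→Lot G $101, Eriksen→Lot B $95) loses 142.
Quispe's own top lot is Lot G ($138), but forcing Quispe→Lot G and reassigning the rest optimally gives only $760 — worse by 4.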